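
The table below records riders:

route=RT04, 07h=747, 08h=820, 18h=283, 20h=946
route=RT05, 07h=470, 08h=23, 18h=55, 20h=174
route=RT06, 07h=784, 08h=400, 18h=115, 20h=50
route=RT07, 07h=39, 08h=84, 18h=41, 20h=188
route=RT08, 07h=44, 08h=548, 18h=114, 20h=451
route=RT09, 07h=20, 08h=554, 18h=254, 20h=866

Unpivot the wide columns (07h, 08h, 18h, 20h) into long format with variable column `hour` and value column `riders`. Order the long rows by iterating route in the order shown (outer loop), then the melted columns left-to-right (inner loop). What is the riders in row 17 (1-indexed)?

24 rows total (6 × 4). Row 17: index ⌊(17-1)/4⌋ = 4 into route → RT08; (17-1) mod 4 = 0 into the melted columns → 07h.
So row 17 is (RT08, 07h, 44); riders = 44.

44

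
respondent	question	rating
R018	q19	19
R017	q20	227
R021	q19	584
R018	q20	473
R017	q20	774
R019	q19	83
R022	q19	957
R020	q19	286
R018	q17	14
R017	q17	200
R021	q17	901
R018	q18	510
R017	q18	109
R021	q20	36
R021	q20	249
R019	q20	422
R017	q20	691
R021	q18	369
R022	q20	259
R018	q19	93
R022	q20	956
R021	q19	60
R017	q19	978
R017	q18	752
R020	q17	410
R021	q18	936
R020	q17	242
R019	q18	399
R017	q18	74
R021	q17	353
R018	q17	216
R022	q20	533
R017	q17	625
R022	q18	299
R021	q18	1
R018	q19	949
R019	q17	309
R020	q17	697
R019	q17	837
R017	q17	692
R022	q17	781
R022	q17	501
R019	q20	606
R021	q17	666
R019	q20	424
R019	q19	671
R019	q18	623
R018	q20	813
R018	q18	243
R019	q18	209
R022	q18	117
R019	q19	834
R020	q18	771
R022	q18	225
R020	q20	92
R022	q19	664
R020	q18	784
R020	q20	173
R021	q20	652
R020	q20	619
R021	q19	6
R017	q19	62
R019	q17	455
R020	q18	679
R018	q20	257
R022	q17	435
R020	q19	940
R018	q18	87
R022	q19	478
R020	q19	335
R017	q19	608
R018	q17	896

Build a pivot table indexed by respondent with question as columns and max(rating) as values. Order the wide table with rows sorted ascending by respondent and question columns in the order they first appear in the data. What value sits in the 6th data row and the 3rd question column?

781

With rows sorted ascending by respondent, row 6 is respondent=R022. question columns in first-appearance order: q19, q20, q17, q18; column 3 is q17.
Long rows with respondent=R022, question=q17: max(781, 501, 435) = 781.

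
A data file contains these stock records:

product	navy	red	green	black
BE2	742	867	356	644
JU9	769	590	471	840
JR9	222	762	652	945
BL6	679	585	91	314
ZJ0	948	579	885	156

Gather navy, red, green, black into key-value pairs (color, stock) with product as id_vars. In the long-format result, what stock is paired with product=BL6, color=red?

Unpivoting turns each (product, wide-column) pair into one long row.
The wide cell at row BL6, column red holds 585, so the long row (BL6, red) has stock=585.

585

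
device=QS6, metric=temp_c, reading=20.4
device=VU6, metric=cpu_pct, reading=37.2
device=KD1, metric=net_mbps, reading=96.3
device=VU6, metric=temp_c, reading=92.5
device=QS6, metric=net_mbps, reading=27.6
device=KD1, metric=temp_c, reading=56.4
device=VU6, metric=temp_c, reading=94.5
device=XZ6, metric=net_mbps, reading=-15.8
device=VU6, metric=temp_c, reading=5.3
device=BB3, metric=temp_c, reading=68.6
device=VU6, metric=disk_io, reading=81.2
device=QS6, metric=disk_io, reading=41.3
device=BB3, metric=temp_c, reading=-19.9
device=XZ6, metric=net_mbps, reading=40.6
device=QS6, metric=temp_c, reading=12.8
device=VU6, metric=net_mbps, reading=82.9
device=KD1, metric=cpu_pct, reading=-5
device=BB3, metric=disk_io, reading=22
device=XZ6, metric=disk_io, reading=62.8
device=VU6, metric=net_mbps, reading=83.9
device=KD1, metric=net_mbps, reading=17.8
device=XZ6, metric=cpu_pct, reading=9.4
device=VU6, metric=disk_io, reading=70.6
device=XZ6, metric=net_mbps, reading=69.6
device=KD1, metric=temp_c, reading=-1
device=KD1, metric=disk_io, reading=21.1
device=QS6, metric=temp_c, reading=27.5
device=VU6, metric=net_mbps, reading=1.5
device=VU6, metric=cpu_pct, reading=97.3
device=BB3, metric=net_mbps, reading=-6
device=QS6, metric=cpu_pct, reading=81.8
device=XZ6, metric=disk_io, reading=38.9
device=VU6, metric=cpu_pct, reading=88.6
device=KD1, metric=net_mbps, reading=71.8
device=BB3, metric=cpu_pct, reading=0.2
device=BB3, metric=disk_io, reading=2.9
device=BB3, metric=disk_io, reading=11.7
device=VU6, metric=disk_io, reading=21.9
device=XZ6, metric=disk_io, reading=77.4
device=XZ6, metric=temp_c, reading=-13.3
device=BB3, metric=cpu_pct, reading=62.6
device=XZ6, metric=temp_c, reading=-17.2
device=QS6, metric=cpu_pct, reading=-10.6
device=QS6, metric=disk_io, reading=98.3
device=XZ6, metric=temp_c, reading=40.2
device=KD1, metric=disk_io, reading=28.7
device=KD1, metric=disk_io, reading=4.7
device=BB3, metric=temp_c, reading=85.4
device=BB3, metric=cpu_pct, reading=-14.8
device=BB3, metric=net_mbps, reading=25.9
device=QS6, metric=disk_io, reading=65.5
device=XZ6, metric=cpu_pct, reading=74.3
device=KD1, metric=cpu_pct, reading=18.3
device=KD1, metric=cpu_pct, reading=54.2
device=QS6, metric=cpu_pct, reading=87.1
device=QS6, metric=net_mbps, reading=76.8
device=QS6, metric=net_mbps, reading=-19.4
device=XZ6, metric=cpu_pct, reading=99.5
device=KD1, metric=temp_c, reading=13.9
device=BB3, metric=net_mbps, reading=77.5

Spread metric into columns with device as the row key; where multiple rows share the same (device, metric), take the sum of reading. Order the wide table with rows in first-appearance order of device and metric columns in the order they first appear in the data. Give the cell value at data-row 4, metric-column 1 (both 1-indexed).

With rows in first-appearance order of device, row 4 is device=XZ6. metric columns in first-appearance order: temp_c, cpu_pct, net_mbps, disk_io; column 1 is temp_c.
Long rows with device=XZ6, metric=temp_c: -13.3 + -17.2 + 40.2 = 9.7.

9.7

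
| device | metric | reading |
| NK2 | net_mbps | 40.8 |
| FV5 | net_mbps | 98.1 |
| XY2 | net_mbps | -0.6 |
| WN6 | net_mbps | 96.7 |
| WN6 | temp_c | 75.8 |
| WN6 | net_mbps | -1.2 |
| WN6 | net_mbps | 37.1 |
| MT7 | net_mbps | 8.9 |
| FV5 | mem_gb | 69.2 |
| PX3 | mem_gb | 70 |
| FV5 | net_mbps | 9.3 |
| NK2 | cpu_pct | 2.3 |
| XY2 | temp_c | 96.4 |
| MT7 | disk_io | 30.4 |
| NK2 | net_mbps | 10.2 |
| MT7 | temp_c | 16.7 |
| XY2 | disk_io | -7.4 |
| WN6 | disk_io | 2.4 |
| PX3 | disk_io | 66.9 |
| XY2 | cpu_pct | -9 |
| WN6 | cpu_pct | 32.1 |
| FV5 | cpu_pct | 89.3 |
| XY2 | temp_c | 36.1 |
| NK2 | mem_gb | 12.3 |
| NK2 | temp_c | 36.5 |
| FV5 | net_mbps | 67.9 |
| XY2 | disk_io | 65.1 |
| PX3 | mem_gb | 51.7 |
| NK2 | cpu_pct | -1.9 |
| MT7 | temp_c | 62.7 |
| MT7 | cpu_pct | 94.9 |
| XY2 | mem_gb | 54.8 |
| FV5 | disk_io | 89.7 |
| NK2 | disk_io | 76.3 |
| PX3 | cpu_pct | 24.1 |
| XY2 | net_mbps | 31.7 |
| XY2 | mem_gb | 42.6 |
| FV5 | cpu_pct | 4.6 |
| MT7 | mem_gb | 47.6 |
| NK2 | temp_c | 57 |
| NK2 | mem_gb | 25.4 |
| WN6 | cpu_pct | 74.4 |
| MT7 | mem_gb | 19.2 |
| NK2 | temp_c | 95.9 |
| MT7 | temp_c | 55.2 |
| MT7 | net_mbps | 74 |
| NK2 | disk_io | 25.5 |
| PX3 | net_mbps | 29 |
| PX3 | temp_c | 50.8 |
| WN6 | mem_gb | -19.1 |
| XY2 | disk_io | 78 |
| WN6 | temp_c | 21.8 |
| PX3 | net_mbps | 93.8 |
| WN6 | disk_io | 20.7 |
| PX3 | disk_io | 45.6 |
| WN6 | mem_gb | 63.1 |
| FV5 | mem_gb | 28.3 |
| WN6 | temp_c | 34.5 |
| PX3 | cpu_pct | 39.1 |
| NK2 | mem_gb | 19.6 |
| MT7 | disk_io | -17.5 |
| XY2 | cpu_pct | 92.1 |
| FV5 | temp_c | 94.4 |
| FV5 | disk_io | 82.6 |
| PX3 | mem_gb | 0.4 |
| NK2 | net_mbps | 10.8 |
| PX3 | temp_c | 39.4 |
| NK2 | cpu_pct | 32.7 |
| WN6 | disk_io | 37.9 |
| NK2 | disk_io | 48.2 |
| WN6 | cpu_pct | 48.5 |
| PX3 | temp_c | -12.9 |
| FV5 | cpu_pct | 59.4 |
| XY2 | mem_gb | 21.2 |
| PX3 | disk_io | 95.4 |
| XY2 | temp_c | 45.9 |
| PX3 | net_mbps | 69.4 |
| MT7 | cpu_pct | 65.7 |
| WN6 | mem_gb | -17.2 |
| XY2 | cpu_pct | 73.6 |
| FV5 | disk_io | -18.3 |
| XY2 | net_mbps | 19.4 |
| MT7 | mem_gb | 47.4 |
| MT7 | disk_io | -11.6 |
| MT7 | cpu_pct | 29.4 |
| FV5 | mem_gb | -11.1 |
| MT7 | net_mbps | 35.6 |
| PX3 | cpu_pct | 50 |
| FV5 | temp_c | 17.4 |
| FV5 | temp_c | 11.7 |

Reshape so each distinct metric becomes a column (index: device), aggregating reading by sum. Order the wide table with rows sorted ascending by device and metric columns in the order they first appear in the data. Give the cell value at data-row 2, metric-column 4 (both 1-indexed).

190

With rows sorted ascending by device, row 2 is device=MT7. metric columns in first-appearance order: net_mbps, temp_c, mem_gb, cpu_pct, disk_io; column 4 is cpu_pct.
Long rows with device=MT7, metric=cpu_pct: 94.9 + 65.7 + 29.4 = 190.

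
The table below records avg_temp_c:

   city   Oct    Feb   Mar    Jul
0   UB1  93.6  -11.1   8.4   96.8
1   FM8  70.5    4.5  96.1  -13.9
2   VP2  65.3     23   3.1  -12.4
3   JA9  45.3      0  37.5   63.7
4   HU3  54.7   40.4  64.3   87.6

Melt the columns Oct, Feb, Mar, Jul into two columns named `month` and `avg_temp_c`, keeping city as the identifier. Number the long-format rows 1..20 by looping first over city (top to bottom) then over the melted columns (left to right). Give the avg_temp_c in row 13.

45.3

20 rows total (5 × 4). Row 13: index ⌊(13-1)/4⌋ = 3 into city → JA9; (13-1) mod 4 = 0 into the melted columns → Oct.
So row 13 is (JA9, Oct, 45.3); avg_temp_c = 45.3.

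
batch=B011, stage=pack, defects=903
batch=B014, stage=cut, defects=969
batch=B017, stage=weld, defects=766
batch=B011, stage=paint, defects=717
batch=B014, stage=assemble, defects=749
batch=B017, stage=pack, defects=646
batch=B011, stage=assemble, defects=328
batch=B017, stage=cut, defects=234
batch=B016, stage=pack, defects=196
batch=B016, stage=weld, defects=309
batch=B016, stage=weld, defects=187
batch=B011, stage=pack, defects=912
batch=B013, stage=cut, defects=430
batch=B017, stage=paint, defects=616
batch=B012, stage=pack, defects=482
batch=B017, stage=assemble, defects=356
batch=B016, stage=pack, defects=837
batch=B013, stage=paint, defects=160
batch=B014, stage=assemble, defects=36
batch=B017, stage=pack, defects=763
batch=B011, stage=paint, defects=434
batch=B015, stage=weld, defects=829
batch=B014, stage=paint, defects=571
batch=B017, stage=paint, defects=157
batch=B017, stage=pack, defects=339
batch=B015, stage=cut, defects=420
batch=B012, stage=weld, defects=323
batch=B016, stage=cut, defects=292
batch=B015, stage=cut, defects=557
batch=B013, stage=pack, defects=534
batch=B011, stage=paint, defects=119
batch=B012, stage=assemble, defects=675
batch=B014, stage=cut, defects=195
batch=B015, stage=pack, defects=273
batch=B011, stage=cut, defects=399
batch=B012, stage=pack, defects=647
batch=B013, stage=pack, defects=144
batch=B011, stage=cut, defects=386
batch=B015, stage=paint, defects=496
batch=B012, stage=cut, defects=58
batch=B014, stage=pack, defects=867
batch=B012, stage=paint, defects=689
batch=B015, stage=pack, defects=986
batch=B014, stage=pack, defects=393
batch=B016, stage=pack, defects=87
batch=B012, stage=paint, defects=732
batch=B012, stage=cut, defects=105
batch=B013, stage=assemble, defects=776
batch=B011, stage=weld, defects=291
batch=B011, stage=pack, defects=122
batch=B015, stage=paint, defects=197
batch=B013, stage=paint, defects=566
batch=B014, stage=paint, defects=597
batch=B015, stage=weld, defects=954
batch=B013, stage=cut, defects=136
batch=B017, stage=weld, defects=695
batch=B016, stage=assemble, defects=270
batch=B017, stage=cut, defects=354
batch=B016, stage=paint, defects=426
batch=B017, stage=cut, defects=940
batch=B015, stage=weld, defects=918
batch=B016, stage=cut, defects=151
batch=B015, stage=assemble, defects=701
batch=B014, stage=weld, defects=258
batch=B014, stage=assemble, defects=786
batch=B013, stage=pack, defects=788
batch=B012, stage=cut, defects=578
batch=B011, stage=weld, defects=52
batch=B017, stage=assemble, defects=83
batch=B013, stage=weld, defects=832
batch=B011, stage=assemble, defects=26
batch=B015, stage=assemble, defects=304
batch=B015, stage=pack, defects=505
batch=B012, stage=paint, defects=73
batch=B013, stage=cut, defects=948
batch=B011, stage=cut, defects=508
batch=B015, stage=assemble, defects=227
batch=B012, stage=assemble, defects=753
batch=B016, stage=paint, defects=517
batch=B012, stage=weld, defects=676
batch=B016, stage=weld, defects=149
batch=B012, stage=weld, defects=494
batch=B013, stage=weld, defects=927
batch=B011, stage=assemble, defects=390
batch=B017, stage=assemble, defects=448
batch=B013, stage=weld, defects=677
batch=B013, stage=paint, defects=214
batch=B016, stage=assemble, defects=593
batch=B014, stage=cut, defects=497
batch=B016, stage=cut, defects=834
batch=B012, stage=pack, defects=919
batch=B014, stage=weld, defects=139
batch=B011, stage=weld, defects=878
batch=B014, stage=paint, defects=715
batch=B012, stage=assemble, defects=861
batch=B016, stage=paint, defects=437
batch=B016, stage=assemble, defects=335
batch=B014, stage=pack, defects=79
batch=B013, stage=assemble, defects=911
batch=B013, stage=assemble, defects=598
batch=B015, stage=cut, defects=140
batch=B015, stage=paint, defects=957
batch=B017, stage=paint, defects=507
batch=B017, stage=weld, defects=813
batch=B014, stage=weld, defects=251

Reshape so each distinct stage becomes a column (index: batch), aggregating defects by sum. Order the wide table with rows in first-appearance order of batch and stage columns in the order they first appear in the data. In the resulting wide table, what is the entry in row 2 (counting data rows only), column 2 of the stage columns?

With rows in first-appearance order of batch, row 2 is batch=B014. stage columns in first-appearance order: pack, cut, weld, paint, assemble; column 2 is cut.
Long rows with batch=B014, stage=cut: 969 + 195 + 497 = 1661.

1661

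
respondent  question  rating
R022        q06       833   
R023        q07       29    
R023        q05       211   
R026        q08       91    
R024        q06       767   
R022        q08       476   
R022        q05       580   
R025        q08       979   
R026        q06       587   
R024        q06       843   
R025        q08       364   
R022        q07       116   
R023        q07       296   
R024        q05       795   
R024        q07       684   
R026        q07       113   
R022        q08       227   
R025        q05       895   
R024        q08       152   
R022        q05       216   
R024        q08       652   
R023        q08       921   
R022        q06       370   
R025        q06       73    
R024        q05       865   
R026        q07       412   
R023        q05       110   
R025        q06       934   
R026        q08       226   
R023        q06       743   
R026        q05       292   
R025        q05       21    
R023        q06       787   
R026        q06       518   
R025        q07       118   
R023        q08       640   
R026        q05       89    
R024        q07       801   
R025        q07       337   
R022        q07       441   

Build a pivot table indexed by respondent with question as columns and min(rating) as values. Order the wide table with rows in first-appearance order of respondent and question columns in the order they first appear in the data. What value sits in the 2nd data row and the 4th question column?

640

With rows in first-appearance order of respondent, row 2 is respondent=R023. question columns in first-appearance order: q06, q07, q05, q08; column 4 is q08.
Long rows with respondent=R023, question=q08: min(921, 640) = 640.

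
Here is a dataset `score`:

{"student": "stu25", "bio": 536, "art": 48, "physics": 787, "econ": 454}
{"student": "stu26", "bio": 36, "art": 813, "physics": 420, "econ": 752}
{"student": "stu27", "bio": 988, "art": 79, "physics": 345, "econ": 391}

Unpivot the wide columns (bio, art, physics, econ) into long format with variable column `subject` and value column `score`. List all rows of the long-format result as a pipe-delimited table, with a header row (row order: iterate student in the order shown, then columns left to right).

| student | subject | score |
| stu25 | bio | 536 |
| stu25 | art | 48 |
| stu25 | physics | 787 |
| stu25 | econ | 454 |
| stu26 | bio | 36 |
| stu26 | art | 813 |
| stu26 | physics | 420 |
| stu26 | econ | 752 |
| stu27 | bio | 988 |
| stu27 | art | 79 |
| stu27 | physics | 345 |
| stu27 | econ | 391 |

Each (student, column) pair becomes one row: 3 × 4 = 12 rows.
For example, (stu25, bio) → score=536.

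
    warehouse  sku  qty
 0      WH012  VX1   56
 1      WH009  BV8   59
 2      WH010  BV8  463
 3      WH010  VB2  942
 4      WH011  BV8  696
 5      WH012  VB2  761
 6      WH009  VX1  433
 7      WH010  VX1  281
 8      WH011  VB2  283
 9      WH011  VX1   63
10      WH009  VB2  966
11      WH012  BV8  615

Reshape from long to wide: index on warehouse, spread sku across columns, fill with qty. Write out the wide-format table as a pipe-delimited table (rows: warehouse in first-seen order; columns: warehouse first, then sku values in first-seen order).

Columns: warehouse plus the 3 distinct sku values (VX1, BV8, VB2).
For example, row WH012 column VX1 takes qty=56 from the long row (WH012, VX1).

| warehouse | VX1 | BV8 | VB2 |
| WH012 | 56 | 615 | 761 |
| WH009 | 433 | 59 | 966 |
| WH010 | 281 | 463 | 942 |
| WH011 | 63 | 696 | 283 |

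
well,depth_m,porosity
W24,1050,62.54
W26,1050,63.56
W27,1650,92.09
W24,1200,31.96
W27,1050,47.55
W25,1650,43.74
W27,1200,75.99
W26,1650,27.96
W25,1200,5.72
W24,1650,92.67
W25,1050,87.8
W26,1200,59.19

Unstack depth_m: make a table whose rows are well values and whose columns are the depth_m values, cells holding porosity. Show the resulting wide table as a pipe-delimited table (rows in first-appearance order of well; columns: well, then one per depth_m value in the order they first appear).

Columns: well plus the 3 distinct depth_m values (1050, 1650, 1200).
For example, row W24 column 1050 takes porosity=62.54 from the long row (W24, 1050).

| well | 1050 | 1650 | 1200 |
| W24 | 62.54 | 92.67 | 31.96 |
| W26 | 63.56 | 27.96 | 59.19 |
| W27 | 47.55 | 92.09 | 75.99 |
| W25 | 87.8 | 43.74 | 5.72 |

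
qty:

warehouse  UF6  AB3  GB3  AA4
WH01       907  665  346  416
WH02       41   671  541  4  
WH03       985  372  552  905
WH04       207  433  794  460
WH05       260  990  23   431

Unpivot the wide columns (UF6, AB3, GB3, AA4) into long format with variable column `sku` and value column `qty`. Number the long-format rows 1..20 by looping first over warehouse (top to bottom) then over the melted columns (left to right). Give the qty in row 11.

20 rows total (5 × 4). Row 11: index ⌊(11-1)/4⌋ = 2 into warehouse → WH03; (11-1) mod 4 = 2 into the melted columns → GB3.
So row 11 is (WH03, GB3, 552); qty = 552.

552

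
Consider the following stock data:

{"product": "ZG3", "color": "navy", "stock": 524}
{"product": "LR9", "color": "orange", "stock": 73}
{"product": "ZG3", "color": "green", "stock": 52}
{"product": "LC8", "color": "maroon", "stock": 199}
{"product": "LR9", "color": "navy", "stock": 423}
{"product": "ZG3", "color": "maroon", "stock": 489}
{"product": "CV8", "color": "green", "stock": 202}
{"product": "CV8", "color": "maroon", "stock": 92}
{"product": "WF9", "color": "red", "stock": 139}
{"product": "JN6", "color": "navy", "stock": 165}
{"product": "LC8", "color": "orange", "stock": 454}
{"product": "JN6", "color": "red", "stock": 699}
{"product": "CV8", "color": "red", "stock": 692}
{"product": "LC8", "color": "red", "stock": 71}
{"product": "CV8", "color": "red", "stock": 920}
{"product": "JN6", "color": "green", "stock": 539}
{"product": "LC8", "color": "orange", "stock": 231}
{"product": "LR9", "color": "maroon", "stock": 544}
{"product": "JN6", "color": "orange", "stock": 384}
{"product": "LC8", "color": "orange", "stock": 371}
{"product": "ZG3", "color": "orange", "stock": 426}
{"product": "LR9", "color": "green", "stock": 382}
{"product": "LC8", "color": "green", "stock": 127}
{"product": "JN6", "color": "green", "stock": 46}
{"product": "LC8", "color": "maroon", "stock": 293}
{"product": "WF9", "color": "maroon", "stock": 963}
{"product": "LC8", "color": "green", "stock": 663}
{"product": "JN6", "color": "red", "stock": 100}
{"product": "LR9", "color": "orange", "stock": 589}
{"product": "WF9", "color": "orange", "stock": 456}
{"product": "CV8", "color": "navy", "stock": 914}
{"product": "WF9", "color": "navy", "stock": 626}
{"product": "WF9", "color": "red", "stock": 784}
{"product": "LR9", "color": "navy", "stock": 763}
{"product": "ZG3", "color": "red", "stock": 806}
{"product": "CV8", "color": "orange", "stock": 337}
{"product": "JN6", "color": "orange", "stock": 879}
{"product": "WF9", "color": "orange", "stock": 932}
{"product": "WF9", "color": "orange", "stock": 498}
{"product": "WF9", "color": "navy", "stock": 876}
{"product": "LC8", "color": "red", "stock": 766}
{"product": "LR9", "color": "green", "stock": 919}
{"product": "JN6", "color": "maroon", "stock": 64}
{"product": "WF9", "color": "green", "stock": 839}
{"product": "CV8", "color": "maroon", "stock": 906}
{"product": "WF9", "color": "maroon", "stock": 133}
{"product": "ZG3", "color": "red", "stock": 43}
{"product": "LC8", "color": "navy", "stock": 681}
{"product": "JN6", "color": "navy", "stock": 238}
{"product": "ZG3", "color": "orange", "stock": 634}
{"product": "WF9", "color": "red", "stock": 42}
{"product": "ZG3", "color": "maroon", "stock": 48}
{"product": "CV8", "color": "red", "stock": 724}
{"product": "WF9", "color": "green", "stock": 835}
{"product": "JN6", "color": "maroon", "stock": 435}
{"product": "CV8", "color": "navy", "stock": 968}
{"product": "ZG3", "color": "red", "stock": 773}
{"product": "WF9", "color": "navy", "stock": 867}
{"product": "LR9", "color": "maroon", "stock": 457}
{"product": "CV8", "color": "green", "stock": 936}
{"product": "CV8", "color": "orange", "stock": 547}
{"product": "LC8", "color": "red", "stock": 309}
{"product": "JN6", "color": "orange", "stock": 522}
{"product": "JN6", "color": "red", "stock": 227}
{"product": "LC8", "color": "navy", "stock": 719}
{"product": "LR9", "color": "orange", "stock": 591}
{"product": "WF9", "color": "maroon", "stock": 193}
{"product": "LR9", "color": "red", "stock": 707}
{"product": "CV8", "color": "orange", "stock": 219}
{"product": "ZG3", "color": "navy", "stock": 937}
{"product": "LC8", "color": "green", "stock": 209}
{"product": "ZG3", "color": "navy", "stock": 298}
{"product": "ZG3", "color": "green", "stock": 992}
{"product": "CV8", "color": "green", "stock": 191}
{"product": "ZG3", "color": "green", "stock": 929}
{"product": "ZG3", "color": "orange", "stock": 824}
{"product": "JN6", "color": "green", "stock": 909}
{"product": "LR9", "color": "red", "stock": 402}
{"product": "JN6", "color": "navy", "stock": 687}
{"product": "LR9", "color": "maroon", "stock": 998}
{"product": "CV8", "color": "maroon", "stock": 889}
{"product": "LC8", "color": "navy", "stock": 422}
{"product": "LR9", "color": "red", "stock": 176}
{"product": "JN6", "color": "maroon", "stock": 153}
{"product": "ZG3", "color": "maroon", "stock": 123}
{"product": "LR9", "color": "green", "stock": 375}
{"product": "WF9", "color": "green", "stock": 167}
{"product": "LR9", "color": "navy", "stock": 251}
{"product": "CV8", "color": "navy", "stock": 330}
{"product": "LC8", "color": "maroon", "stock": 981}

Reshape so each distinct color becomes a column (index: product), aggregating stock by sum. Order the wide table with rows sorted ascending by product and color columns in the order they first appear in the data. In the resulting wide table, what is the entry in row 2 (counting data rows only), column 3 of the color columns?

With rows sorted ascending by product, row 2 is product=JN6. color columns in first-appearance order: navy, orange, green, maroon, red; column 3 is green.
Long rows with product=JN6, color=green: 539 + 46 + 909 = 1494.

1494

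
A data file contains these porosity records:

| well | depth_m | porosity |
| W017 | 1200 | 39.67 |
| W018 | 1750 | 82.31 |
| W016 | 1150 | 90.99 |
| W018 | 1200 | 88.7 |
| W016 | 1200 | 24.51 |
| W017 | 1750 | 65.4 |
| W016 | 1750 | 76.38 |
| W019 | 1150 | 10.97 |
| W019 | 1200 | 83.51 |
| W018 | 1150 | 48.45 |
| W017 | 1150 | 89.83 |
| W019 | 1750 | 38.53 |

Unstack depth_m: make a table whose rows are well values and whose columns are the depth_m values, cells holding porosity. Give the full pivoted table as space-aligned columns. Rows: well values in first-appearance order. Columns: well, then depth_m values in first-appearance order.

well  1200   1750   1150 
W017  39.67  65.4   89.83
W018  88.7   82.31  48.45
W016  24.51  76.38  90.99
W019  83.51  38.53  10.97

Columns: well plus the 3 distinct depth_m values (1200, 1750, 1150).
For example, row W017 column 1200 takes porosity=39.67 from the long row (W017, 1200).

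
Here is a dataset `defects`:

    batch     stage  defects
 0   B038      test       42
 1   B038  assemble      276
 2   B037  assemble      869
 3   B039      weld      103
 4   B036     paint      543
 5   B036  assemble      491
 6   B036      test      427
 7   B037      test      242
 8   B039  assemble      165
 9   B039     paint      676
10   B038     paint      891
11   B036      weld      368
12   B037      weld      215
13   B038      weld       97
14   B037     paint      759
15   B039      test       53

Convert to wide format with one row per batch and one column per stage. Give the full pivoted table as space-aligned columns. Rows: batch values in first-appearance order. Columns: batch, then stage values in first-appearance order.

Columns: batch plus the 4 distinct stage values (test, assemble, weld, paint).
For example, row B038 column test takes defects=42 from the long row (B038, test).

batch  test  assemble  weld  paint
B038   42    276       97    891  
B037   242   869       215   759  
B039   53    165       103   676  
B036   427   491       368   543  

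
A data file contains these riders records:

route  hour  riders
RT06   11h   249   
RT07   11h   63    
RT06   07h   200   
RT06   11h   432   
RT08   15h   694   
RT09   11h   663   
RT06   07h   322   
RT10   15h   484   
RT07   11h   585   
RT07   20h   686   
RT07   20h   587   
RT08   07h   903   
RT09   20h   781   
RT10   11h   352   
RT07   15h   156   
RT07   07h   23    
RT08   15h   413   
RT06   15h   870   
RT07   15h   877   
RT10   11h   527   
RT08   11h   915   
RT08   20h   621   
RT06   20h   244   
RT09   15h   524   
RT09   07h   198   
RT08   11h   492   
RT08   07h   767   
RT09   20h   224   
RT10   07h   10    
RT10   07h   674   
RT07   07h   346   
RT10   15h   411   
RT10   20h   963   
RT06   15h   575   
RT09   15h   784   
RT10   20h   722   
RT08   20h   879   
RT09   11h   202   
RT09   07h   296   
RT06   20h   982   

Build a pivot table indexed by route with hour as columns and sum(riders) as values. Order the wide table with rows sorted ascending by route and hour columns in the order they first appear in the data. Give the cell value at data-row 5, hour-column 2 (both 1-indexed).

684

With rows sorted ascending by route, row 5 is route=RT10. hour columns in first-appearance order: 11h, 07h, 15h, 20h; column 2 is 07h.
Long rows with route=RT10, hour=07h: 10 + 674 = 684.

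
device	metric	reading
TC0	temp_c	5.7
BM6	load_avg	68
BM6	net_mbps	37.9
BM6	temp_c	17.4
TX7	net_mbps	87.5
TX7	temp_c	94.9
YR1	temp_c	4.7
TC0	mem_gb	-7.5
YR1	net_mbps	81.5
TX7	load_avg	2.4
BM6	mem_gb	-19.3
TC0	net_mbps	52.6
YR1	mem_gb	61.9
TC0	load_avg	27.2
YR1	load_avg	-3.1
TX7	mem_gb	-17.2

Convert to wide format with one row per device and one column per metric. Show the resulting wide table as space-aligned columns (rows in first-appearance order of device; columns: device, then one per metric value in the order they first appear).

Columns: device plus the 4 distinct metric values (temp_c, load_avg, net_mbps, mem_gb).
For example, row TC0 column temp_c takes reading=5.7 from the long row (TC0, temp_c).

device  temp_c  load_avg  net_mbps  mem_gb
TC0     5.7     27.2      52.6      -7.5  
BM6     17.4    68        37.9      -19.3 
TX7     94.9    2.4       87.5      -17.2 
YR1     4.7     -3.1      81.5      61.9  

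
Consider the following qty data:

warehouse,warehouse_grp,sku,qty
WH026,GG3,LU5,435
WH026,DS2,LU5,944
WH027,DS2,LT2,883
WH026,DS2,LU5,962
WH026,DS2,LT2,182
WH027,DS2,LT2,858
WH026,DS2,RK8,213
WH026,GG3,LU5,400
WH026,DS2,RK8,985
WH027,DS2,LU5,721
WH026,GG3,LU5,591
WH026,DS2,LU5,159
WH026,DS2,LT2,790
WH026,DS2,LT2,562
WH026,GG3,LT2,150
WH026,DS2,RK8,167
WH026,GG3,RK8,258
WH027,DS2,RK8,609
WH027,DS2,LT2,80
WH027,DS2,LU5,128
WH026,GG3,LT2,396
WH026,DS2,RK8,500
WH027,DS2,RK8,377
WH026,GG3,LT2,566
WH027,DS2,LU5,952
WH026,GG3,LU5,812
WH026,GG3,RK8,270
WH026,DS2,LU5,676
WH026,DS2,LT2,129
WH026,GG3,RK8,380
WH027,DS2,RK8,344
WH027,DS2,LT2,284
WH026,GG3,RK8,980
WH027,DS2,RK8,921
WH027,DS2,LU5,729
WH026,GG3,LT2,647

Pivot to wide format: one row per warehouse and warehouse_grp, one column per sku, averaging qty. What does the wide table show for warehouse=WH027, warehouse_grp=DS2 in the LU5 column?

Rows with warehouse=WH027, warehouse_grp=DS2 and sku=LU5: qty values are 721, 128, 952, 729.
(721 + 128 + 952 + 729) / 4 = 632.50.

632.50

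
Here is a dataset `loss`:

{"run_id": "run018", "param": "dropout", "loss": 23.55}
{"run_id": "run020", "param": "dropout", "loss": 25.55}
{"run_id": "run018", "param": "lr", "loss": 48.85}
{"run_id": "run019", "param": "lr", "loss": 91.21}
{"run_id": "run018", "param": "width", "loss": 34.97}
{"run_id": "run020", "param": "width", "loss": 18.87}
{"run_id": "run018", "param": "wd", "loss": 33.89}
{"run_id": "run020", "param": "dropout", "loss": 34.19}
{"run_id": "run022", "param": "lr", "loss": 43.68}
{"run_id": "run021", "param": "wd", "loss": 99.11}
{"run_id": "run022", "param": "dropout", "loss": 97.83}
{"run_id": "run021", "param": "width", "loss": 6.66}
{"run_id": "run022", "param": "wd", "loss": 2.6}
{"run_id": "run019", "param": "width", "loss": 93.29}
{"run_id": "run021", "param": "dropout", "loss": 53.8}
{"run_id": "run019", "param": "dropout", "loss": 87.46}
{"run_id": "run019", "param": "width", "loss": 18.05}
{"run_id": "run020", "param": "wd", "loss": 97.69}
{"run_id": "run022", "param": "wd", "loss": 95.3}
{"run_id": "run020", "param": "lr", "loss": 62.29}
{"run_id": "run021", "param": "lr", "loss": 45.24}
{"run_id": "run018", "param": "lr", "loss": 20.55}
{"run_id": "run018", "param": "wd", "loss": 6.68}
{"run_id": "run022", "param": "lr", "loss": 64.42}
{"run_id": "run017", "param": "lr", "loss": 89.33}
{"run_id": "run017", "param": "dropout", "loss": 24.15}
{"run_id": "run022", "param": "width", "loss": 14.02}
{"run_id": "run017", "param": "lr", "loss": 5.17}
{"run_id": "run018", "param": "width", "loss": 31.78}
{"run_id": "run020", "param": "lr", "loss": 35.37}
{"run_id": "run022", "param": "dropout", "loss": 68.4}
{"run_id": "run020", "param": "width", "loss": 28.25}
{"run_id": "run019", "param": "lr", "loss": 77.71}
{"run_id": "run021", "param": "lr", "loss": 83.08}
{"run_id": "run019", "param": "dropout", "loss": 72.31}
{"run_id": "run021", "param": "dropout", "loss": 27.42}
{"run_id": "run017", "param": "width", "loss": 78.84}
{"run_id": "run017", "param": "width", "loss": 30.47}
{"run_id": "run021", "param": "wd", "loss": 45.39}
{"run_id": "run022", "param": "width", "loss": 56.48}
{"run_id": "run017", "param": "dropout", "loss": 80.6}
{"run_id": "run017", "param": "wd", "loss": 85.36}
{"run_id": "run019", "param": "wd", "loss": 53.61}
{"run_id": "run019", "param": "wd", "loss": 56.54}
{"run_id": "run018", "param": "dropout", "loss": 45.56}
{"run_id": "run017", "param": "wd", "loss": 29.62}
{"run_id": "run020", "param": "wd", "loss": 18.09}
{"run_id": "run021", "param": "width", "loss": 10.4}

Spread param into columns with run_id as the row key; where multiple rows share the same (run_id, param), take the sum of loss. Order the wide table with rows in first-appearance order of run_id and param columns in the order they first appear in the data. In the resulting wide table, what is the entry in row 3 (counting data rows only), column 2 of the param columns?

With rows in first-appearance order of run_id, row 3 is run_id=run019. param columns in first-appearance order: dropout, lr, width, wd; column 2 is lr.
Long rows with run_id=run019, param=lr: 91.21 + 77.71 = 168.92.

168.92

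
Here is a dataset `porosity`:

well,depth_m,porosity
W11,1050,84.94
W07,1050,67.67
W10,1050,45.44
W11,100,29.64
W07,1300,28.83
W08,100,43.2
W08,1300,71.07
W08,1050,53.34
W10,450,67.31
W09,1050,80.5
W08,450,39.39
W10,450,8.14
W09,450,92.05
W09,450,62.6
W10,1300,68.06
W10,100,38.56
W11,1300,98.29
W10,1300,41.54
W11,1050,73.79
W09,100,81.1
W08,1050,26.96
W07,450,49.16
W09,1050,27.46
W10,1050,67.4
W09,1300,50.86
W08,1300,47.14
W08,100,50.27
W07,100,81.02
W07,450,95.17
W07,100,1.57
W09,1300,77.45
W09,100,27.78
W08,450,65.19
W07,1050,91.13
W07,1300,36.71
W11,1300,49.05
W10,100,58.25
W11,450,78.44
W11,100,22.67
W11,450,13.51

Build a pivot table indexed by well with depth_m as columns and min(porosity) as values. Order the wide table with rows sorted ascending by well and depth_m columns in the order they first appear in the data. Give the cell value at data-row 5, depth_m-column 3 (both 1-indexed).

With rows sorted ascending by well, row 5 is well=W11. depth_m columns in first-appearance order: 1050, 100, 1300, 450; column 3 is 1300.
Long rows with well=W11, depth_m=1300: min(98.29, 49.05) = 49.05.

49.05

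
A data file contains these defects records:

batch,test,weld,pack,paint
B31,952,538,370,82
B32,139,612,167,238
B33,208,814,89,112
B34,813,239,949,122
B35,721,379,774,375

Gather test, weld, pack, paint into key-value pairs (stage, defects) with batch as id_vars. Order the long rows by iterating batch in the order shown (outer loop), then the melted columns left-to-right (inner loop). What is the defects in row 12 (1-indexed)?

112

20 rows total (5 × 4). Row 12: index ⌊(12-1)/4⌋ = 2 into batch → B33; (12-1) mod 4 = 3 into the melted columns → paint.
So row 12 is (B33, paint, 112); defects = 112.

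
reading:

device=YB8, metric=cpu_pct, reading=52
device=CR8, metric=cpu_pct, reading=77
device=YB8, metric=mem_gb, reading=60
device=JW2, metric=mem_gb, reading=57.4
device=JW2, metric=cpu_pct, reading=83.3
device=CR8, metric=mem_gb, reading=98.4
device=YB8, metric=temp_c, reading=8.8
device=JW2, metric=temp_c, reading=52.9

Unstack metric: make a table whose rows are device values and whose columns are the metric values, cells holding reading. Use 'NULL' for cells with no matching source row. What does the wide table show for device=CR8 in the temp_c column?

NULL

No long-format row has device=CR8 and metric=temp_c, so the cell is NULL.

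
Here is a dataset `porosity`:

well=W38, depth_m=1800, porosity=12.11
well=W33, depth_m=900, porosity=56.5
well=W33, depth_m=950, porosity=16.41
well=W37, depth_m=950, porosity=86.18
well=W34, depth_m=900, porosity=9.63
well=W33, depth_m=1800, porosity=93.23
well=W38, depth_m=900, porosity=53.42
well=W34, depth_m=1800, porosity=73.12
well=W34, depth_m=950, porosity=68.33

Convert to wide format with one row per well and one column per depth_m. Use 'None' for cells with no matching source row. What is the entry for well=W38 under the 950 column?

No long-format row has well=W38 and depth_m=950, so the cell is None.

None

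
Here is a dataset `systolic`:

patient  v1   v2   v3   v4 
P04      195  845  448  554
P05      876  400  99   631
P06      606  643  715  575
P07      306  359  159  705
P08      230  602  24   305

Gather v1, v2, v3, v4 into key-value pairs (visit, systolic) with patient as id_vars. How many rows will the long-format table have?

20

5 patient values × 4 melted columns = 20 rows.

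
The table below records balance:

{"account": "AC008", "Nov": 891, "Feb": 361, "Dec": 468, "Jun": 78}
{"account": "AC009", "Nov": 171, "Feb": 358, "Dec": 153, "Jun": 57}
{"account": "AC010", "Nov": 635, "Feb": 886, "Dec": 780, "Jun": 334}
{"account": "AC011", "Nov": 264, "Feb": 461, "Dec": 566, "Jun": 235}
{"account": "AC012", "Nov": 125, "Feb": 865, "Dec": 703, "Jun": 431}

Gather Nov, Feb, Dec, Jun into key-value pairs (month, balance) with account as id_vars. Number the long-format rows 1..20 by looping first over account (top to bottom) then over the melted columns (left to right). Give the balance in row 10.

886

20 rows total (5 × 4). Row 10: index ⌊(10-1)/4⌋ = 2 into account → AC010; (10-1) mod 4 = 1 into the melted columns → Feb.
So row 10 is (AC010, Feb, 886); balance = 886.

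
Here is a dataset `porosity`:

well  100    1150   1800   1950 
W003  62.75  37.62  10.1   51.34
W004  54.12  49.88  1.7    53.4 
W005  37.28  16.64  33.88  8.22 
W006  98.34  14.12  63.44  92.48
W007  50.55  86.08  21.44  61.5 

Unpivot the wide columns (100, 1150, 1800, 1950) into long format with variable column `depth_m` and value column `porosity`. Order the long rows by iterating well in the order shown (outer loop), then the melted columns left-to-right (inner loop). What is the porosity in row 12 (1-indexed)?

8.22

20 rows total (5 × 4). Row 12: index ⌊(12-1)/4⌋ = 2 into well → W005; (12-1) mod 4 = 3 into the melted columns → 1950.
So row 12 is (W005, 1950, 8.22); porosity = 8.22.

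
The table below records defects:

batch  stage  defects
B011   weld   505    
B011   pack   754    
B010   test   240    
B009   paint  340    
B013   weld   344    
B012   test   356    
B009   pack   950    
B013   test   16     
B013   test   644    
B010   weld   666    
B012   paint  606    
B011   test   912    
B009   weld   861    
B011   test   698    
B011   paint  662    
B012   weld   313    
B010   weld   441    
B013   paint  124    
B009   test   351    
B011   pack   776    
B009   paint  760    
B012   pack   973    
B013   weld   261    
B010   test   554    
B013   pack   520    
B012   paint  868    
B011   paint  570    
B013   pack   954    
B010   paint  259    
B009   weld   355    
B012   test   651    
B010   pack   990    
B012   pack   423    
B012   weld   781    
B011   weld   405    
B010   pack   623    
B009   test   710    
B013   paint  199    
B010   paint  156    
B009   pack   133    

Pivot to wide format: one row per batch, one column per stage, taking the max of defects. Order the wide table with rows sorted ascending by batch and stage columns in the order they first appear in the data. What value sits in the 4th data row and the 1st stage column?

781

With rows sorted ascending by batch, row 4 is batch=B012. stage columns in first-appearance order: weld, pack, test, paint; column 1 is weld.
Long rows with batch=B012, stage=weld: max(313, 781) = 781.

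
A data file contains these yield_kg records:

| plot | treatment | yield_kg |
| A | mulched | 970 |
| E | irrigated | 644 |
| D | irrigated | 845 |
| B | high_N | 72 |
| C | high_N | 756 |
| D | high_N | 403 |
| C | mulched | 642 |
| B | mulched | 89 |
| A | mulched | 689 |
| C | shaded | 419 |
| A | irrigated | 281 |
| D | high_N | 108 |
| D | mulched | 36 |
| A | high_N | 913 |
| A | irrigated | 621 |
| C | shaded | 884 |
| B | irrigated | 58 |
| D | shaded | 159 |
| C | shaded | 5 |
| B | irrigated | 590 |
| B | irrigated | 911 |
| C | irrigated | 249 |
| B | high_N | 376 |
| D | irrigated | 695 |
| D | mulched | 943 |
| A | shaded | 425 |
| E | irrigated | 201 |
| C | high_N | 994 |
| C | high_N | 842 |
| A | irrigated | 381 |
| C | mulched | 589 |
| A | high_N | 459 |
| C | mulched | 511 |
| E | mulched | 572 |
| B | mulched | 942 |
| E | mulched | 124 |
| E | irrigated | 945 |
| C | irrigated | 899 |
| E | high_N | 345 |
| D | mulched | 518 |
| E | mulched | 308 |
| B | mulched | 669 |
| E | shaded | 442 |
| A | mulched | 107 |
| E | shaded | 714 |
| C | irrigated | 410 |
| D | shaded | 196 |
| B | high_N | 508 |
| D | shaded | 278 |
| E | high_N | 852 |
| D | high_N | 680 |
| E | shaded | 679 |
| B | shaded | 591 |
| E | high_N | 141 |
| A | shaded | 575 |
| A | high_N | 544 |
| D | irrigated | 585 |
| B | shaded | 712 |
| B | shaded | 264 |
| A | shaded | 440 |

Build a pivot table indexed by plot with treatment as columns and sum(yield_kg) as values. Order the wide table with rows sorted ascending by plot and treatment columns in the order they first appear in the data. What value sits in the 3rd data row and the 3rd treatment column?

2592

With rows sorted ascending by plot, row 3 is plot=C. treatment columns in first-appearance order: mulched, irrigated, high_N, shaded; column 3 is high_N.
Long rows with plot=C, treatment=high_N: 756 + 994 + 842 = 2592.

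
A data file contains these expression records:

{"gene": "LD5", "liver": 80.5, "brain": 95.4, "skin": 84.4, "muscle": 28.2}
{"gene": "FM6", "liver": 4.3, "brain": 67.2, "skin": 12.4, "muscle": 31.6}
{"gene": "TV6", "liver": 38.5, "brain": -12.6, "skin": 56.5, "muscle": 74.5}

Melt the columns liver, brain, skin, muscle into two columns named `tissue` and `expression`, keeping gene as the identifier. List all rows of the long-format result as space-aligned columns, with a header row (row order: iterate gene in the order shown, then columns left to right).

gene  tissue  expression
LD5   liver   80.5      
LD5   brain   95.4      
LD5   skin    84.4      
LD5   muscle  28.2      
FM6   liver   4.3       
FM6   brain   67.2      
FM6   skin    12.4      
FM6   muscle  31.6      
TV6   liver   38.5      
TV6   brain   -12.6     
TV6   skin    56.5      
TV6   muscle  74.5      

Each (gene, column) pair becomes one row: 3 × 4 = 12 rows.
For example, (LD5, liver) → expression=80.5.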